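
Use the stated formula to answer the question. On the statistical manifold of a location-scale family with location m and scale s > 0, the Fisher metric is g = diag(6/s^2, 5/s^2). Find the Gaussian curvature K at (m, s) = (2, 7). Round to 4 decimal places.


The metric has the form g = (A dm^2 + B ds^2)/s^2 with A = 6, B = 5.
Substitute u = sqrt(A/B)*m: g = B*(du^2 + ds^2)/s^2, i.e. B times the
Poincare upper half-plane metric, which has constant Gaussian curvature -1.
Scaling a 2D metric by a constant c divides the Gaussian curvature by c,
so K = -1/B = -1/(5) = -0.2000 everywhere (the point (m, s) = (2, 7) is irrelevant:
the curvature is constant).
The requested Gaussian curvature is K = -0.2000.

-0.2000


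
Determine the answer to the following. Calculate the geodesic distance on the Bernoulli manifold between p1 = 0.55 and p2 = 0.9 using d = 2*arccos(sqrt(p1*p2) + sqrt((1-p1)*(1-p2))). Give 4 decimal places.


Geodesic distance on Bernoulli manifold:
d(p1,p2) = 2*arccos(sqrt(p1*p2) + sqrt((1-p1)*(1-p2))).
sqrt(p1*p2) = sqrt(0.55*0.9) = 0.703562.
sqrt((1-p1)*(1-p2)) = sqrt(0.45*0.1) = 0.212132.
arg = 0.703562 + 0.212132 = 0.915694.
d = 2*arccos(0.915694) = 0.8271

0.8271


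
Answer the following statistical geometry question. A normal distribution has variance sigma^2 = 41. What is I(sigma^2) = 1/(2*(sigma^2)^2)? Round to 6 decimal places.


Fisher information for variance: I(sigma^2) = 1/(2*sigma^4).
sigma^2 = 41, so sigma^4 = 1681.
I = 1/(2*1681) = 1/3362 = 0.000297

0.000297


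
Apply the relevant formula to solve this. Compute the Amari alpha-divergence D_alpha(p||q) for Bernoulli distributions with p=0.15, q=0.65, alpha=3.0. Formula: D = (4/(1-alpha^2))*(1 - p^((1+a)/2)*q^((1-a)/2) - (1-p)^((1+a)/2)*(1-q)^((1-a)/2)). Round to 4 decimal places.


Amari alpha-divergence:
D = (4/(1-alpha^2))*(1 - p^((1+a)/2)*q^((1-a)/2) - (1-p)^((1+a)/2)*(1-q)^((1-a)/2)).
alpha = 3.0, p = 0.15, q = 0.65.
e1 = (1+alpha)/2 = 2.0, e2 = (1-alpha)/2 = -1.0.
t1 = p^e1 * q^e2 = 0.15^2.0 * 0.65^-1.0 = 0.034615.
t2 = (1-p)^e1 * (1-q)^e2 = 0.85^2.0 * 0.35^-1.0 = 2.064286.
4/(1-alpha^2) = -0.5.
D = -0.5*(1 - 0.034615 - 2.064286) = 0.5495

0.5495


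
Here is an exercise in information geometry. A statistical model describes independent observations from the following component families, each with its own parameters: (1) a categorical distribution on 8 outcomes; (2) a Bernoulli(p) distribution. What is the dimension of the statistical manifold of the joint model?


The dimension of a statistical manifold equals the number of free
(independent) real parameters of the model. For a product of independent
blocks the parameter counts add.
- categorical on 8 outcomes (probabilities sum to 1): 8-1 = 7.
- Bernoulli (p): 1.
Total = 7 + 1 = 8.
Dimension = 8

8


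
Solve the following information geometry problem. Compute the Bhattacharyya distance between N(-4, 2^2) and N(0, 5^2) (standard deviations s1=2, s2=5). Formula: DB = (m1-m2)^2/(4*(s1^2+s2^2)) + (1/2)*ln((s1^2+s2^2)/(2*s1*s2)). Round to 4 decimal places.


Bhattacharyya distance between two Gaussians:
DB = (m1-m2)^2/(4*(s1^2+s2^2)) + (1/2)*ln((s1^2+s2^2)/(2*s1*s2)).
(m1-m2)^2 = (-4)^2 = 16.
s1^2+s2^2 = 4 + 25 = 29.
term1 = 16/116 = 0.137931.
term2 = 0.5*ln(29/20.0) = 0.185782.
DB = 0.137931 + 0.185782 = 0.3237

0.3237


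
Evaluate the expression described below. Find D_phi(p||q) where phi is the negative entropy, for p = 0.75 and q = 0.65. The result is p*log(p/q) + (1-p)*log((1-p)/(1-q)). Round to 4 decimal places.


Bregman divergence with negative entropy generator:
D = p*log(p/q) + (1-p)*log((1-p)/(1-q)).
p = 0.75, q = 0.65.
p*log(p/q) = 0.75*log(0.75/0.65) = 0.107326.
(1-p)*log((1-p)/(1-q)) = 0.25*log(0.25/0.35) = -0.084118.
D = 0.107326 + -0.084118 = 0.0232

0.0232


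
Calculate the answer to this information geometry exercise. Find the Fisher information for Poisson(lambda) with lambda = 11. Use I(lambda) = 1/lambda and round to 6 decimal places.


Fisher information for Poisson: I(lambda) = 1/lambda.
lambda = 11.
I(lambda) = 1/11 = 0.090909

0.090909


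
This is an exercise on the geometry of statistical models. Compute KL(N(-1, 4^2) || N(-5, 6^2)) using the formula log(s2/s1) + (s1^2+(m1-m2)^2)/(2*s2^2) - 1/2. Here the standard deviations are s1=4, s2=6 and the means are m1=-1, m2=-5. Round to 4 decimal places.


KL divergence between normal distributions:
KL = log(s2/s1) + (s1^2 + (m1-m2)^2)/(2*s2^2) - 1/2.
log(6/4) = 0.405465.
(4^2 + (-1--5)^2)/(2*6^2) = (16 + 16)/72 = 0.444444.
KL = 0.405465 + 0.444444 - 0.5 = 0.3499

0.3499


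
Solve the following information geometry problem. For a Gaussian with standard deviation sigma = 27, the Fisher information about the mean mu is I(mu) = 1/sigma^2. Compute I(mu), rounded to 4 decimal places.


The Fisher information for the mean of a normal distribution is I(mu) = 1/sigma^2.
sigma = 27, so sigma^2 = 729.
I(mu) = 1/729 = 0.0014

0.0014


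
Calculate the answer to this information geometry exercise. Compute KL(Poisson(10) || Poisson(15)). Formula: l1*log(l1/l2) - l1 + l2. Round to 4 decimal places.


KL divergence for Poisson:
KL = l1*log(l1/l2) - l1 + l2.
l1 = 10, l2 = 15.
log(10/15) = -0.405465.
l1*log(l1/l2) = 10 * -0.405465 = -4.054651.
KL = -4.054651 - 10 + 15 = 0.9453

0.9453


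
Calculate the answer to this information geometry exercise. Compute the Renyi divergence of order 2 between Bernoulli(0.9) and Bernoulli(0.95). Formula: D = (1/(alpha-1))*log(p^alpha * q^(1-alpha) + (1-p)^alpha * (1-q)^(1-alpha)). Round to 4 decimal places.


Renyi divergence of order alpha between Bernoulli distributions:
D = (1/(alpha-1))*log(p^alpha * q^(1-alpha) + (1-p)^alpha * (1-q)^(1-alpha)).
alpha = 2, p = 0.9, q = 0.95.
p^alpha * q^(1-alpha) = 0.9^2 * 0.95^-1 = 0.852632.
(1-p)^alpha * (1-q)^(1-alpha) = 0.1^2 * 0.05^-1 = 0.2.
sum = 0.852632 + 0.2 = 1.052632.
D = (1/1)*log(1.052632) = 0.0513

0.0513


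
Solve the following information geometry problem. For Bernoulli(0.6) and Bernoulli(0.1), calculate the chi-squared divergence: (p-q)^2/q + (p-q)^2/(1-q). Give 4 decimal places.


Chi-squared divergence between Bernoulli distributions:
chi^2 = (p-q)^2/q + (p-q)^2/(1-q).
p = 0.6, q = 0.1, p-q = 0.5.
(p-q)^2 = 0.25.
term1 = 0.25/0.1 = 2.5.
term2 = 0.25/0.9 = 0.277778.
chi^2 = 2.5 + 0.277778 = 2.7778

2.7778


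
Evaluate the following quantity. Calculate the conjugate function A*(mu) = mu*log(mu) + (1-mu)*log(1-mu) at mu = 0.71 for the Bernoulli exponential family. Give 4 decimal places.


Legendre transform for Bernoulli:
A*(mu) = mu*log(mu) + (1-mu)*log(1-mu).
mu = 0.71, 1-mu = 0.29.
mu*log(mu) = 0.71*log(0.71) = -0.243168.
(1-mu)*log(1-mu) = 0.29*log(0.29) = -0.358984.
A* = -0.243168 + -0.358984 = -0.6022

-0.6022


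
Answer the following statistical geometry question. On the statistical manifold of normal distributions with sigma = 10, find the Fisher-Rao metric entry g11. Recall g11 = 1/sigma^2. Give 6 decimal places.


For the 2-parameter normal family, the Fisher metric has:
  g11 = 1/sigma^2, g22 = 2/sigma^2.
sigma = 10, sigma^2 = 100.
g11 = 0.010000

0.010000


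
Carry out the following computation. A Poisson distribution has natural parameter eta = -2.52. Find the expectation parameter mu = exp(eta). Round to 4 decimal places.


Expectation parameter for Poisson exponential family:
mu = exp(eta).
eta = -2.52.
mu = exp(-2.52) = 0.0805

0.0805


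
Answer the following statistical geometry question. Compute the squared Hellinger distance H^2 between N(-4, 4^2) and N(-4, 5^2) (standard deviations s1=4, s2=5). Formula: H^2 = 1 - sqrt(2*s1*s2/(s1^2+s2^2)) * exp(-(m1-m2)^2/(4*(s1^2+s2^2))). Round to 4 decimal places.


Squared Hellinger distance for Gaussians:
H^2 = 1 - sqrt(2*s1*s2/(s1^2+s2^2)) * exp(-(m1-m2)^2/(4*(s1^2+s2^2))).
s1^2 = 16, s2^2 = 25, s1^2+s2^2 = 41.
sqrt(2*4*5/(41)) = 0.98773.
(m1-m2)^2 = (0)^2 = 0.
exp(-0/(4*41)) = exp(0.0) = 1.0.
H^2 = 1 - 0.98773*1.0 = 0.0123

0.0123


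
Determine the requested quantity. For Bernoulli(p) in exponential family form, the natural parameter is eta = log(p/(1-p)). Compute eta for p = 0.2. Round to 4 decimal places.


Natural parameter for Bernoulli: eta = log(p/(1-p)).
p = 0.2, 1-p = 0.8.
p/(1-p) = 0.25.
eta = log(0.25) = -1.3863

-1.3863


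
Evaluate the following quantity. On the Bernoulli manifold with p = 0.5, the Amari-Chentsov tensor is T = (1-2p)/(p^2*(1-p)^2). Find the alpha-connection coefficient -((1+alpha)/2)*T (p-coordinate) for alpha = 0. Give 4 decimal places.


Skewness (Amari-Chentsov) tensor: T = (1-2p)/(p^2*(1-p)^2).
p = 0.5, 1-2p = 0.0, p^2 = 0.25, (1-p)^2 = 0.25.
T = 0.0/(0.25 * 0.25) = 0.0.
In the p-coordinate, Gamma^(alpha) = Gamma^(0) - (alpha/2)*T with Gamma^(0) = (1/2)*g'(p) = -T/2,
so Gamma^(alpha) = -((1+alpha)/2)*T.
alpha = 0, -(1+alpha)/2 = -0.5.
Gamma = -0.5 * 0.0 = 0.0000

0.0000


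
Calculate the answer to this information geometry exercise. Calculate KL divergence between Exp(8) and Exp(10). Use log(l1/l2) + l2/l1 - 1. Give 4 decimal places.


KL divergence for exponential family:
KL = log(l1/l2) + l2/l1 - 1.
log(8/10) = -0.223144.
10/8 = 1.25.
KL = -0.223144 + 1.25 - 1 = 0.0269

0.0269


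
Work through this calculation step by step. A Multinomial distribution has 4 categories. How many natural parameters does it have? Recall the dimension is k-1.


Exponential family dimension calculation:
For Multinomial with k=4 categories, dim = k-1 = 3.

3


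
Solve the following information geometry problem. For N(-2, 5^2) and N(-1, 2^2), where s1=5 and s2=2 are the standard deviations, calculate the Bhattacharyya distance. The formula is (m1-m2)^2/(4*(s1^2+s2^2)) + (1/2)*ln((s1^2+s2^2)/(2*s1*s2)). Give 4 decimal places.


Bhattacharyya distance between two Gaussians:
DB = (m1-m2)^2/(4*(s1^2+s2^2)) + (1/2)*ln((s1^2+s2^2)/(2*s1*s2)).
(m1-m2)^2 = (-1)^2 = 1.
s1^2+s2^2 = 25 + 4 = 29.
term1 = 1/116 = 0.008621.
term2 = 0.5*ln(29/20.0) = 0.185782.
DB = 0.008621 + 0.185782 = 0.1944

0.1944


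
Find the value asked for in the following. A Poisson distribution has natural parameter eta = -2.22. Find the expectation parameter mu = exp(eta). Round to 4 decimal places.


Expectation parameter for Poisson exponential family:
mu = exp(eta).
eta = -2.22.
mu = exp(-2.22) = 0.1086

0.1086


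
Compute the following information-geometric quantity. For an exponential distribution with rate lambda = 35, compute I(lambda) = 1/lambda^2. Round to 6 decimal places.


Fisher information for exponential: I(lambda) = 1/lambda^2.
lambda = 35, lambda^2 = 1225.
I = 1/1225 = 0.000816

0.000816


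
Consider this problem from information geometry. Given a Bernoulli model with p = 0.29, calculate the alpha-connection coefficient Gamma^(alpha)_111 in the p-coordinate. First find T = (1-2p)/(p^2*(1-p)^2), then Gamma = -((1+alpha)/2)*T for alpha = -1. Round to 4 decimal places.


Skewness (Amari-Chentsov) tensor: T = (1-2p)/(p^2*(1-p)^2).
p = 0.29, 1-2p = 0.42, p^2 = 0.0841, (1-p)^2 = 0.5041.
T = 0.42/(0.0841 * 0.5041) = 9.906873.
In the p-coordinate, Gamma^(alpha) = Gamma^(0) - (alpha/2)*T with Gamma^(0) = (1/2)*g'(p) = -T/2,
so Gamma^(alpha) = -((1+alpha)/2)*T.
alpha = -1, -(1+alpha)/2 = 0.0.
Gamma = 0.0 * 9.906873 = 0.0000

0.0000


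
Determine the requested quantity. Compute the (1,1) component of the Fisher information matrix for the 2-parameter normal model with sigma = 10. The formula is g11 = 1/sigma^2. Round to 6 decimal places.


For the 2-parameter normal family, the Fisher metric has:
  g11 = 1/sigma^2, g22 = 2/sigma^2.
sigma = 10, sigma^2 = 100.
g11 = 0.010000

0.010000


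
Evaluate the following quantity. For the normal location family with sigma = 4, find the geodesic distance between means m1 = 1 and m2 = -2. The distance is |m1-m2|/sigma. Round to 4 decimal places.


On the fixed-variance normal subfamily, geodesic distance = |m1-m2|/sigma.
|1 - -2| = 3.
sigma = 4.
d = 3/4 = 0.7500

0.7500


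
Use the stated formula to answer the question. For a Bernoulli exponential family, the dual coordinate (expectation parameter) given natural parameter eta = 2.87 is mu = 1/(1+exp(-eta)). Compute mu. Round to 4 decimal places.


Dual coordinate (expectation parameter) for Bernoulli:
mu = 1/(1+exp(-eta)).
eta = 2.87.
exp(-eta) = exp(-2.87) = 0.056699.
mu = 1/(1+0.056699) = 0.9463

0.9463


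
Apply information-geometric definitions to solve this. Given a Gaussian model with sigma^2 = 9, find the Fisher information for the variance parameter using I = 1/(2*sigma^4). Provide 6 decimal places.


Fisher information for variance: I(sigma^2) = 1/(2*sigma^4).
sigma^2 = 9, so sigma^4 = 81.
I = 1/(2*81) = 1/162 = 0.006173

0.006173


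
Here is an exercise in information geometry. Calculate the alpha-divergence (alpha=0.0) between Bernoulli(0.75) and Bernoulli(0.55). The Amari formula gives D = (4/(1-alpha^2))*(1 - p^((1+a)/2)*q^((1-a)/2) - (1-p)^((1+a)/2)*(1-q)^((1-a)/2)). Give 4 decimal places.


Amari alpha-divergence:
D = (4/(1-alpha^2))*(1 - p^((1+a)/2)*q^((1-a)/2) - (1-p)^((1+a)/2)*(1-q)^((1-a)/2)).
alpha = 0.0, p = 0.75, q = 0.55.
e1 = (1+alpha)/2 = 0.5, e2 = (1-alpha)/2 = 0.5.
t1 = p^e1 * q^e2 = 0.75^0.5 * 0.55^0.5 = 0.642262.
t2 = (1-p)^e1 * (1-q)^e2 = 0.25^0.5 * 0.45^0.5 = 0.33541.
4/(1-alpha^2) = 4.0.
D = 4.0*(1 - 0.642262 - 0.33541) = 0.0893

0.0893


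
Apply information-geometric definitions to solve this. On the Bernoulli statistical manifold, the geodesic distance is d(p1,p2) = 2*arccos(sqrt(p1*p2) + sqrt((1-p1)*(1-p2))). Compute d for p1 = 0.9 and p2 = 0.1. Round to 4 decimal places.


Geodesic distance on Bernoulli manifold:
d(p1,p2) = 2*arccos(sqrt(p1*p2) + sqrt((1-p1)*(1-p2))).
sqrt(p1*p2) = sqrt(0.9*0.1) = 0.3.
sqrt((1-p1)*(1-p2)) = sqrt(0.1*0.9) = 0.3.
arg = 0.3 + 0.3 = 0.6.
d = 2*arccos(0.6) = 1.8546

1.8546


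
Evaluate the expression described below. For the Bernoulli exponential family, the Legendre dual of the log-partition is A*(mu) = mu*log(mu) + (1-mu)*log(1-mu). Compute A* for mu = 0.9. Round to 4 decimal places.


Legendre transform for Bernoulli:
A*(mu) = mu*log(mu) + (1-mu)*log(1-mu).
mu = 0.9, 1-mu = 0.1.
mu*log(mu) = 0.9*log(0.9) = -0.094824.
(1-mu)*log(1-mu) = 0.1*log(0.1) = -0.230259.
A* = -0.094824 + -0.230259 = -0.3251

-0.3251


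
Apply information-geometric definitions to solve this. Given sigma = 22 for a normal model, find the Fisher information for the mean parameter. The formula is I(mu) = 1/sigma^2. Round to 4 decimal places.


The Fisher information for the mean of a normal distribution is I(mu) = 1/sigma^2.
sigma = 22, so sigma^2 = 484.
I(mu) = 1/484 = 0.0021

0.0021


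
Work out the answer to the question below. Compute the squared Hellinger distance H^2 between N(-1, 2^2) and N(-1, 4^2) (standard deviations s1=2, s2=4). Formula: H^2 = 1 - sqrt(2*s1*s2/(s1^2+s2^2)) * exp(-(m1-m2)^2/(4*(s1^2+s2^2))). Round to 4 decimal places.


Squared Hellinger distance for Gaussians:
H^2 = 1 - sqrt(2*s1*s2/(s1^2+s2^2)) * exp(-(m1-m2)^2/(4*(s1^2+s2^2))).
s1^2 = 4, s2^2 = 16, s1^2+s2^2 = 20.
sqrt(2*2*4/(20)) = 0.894427.
(m1-m2)^2 = (0)^2 = 0.
exp(-0/(4*20)) = exp(0.0) = 1.0.
H^2 = 1 - 0.894427*1.0 = 0.1056

0.1056


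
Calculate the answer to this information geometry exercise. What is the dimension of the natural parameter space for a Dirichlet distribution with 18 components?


Exponential family dimension calculation:
Dirichlet with 18 components has 18 natural parameters.

18


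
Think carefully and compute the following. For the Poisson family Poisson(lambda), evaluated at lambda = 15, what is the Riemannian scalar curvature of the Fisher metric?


This family has a single free parameter, so its statistical manifold
is 1-dimensional. The Riemann curvature tensor of any 1-dimensional
Riemannian manifold vanishes identically, so R = 0.

0


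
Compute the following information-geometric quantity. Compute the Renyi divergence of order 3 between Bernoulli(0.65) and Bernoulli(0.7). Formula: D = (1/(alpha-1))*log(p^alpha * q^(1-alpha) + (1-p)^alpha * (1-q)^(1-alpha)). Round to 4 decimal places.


Renyi divergence of order alpha between Bernoulli distributions:
D = (1/(alpha-1))*log(p^alpha * q^(1-alpha) + (1-p)^alpha * (1-q)^(1-alpha)).
alpha = 3, p = 0.65, q = 0.7.
p^alpha * q^(1-alpha) = 0.65^3 * 0.7^-2 = 0.560459.
(1-p)^alpha * (1-q)^(1-alpha) = 0.35^3 * 0.3^-2 = 0.476389.
sum = 0.560459 + 0.476389 = 1.036848.
D = (1/2)*log(1.036848) = 0.0181

0.0181


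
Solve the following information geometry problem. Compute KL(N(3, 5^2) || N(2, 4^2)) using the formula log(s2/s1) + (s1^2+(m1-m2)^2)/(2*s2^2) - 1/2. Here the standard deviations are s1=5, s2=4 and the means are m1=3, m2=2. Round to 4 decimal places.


KL divergence between normal distributions:
KL = log(s2/s1) + (s1^2 + (m1-m2)^2)/(2*s2^2) - 1/2.
log(4/5) = -0.223144.
(5^2 + (3-2)^2)/(2*4^2) = (25 + 1)/32 = 0.8125.
KL = -0.223144 + 0.8125 - 0.5 = 0.0894

0.0894


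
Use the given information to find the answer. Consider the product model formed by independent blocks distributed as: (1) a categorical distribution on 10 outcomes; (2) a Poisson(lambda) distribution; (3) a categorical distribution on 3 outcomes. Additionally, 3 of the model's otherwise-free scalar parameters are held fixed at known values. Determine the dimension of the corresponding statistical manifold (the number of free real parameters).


The dimension of a statistical manifold equals the number of free
(independent) real parameters of the model. For a product of independent
blocks the parameter counts add.
- categorical on 10 outcomes (probabilities sum to 1): 10-1 = 9.
- Poisson (lambda): 1.
- categorical on 3 outcomes (probabilities sum to 1): 3-1 = 2.
Total = 9 + 1 + 2 = 12.
3 parameter(s) fixed at known values: 12 - 3 = 9.
Dimension = 9

9


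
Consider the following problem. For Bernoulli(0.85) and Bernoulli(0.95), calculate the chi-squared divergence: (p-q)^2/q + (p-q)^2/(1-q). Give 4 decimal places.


Chi-squared divergence between Bernoulli distributions:
chi^2 = (p-q)^2/q + (p-q)^2/(1-q).
p = 0.85, q = 0.95, p-q = -0.1.
(p-q)^2 = 0.01.
term1 = 0.01/0.95 = 0.010526.
term2 = 0.01/0.05 = 0.2.
chi^2 = 0.010526 + 0.2 = 0.2105

0.2105


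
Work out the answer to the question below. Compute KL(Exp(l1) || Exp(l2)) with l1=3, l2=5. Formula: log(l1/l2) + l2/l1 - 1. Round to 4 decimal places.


KL divergence for exponential family:
KL = log(l1/l2) + l2/l1 - 1.
log(3/5) = -0.510826.
5/3 = 1.666667.
KL = -0.510826 + 1.666667 - 1 = 0.1558

0.1558


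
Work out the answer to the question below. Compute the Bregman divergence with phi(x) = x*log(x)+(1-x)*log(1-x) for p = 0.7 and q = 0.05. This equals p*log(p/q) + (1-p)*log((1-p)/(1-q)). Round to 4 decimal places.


Bregman divergence with negative entropy generator:
D = p*log(p/q) + (1-p)*log((1-p)/(1-q)).
p = 0.7, q = 0.05.
p*log(p/q) = 0.7*log(0.7/0.05) = 1.84734.
(1-p)*log((1-p)/(1-q)) = 0.3*log(0.3/0.95) = -0.345804.
D = 1.84734 + -0.345804 = 1.5015

1.5015


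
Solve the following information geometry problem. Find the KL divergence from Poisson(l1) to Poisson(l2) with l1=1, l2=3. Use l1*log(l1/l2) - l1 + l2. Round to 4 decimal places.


KL divergence for Poisson:
KL = l1*log(l1/l2) - l1 + l2.
l1 = 1, l2 = 3.
log(1/3) = -1.098612.
l1*log(l1/l2) = 1 * -1.098612 = -1.098612.
KL = -1.098612 - 1 + 3 = 0.9014

0.9014


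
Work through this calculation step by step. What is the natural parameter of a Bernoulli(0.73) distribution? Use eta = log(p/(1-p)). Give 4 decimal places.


Natural parameter for Bernoulli: eta = log(p/(1-p)).
p = 0.73, 1-p = 0.27.
p/(1-p) = 2.703704.
eta = log(2.703704) = 0.9946

0.9946


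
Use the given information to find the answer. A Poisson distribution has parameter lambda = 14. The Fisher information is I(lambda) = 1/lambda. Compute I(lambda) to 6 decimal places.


Fisher information for Poisson: I(lambda) = 1/lambda.
lambda = 14.
I(lambda) = 1/14 = 0.071429

0.071429


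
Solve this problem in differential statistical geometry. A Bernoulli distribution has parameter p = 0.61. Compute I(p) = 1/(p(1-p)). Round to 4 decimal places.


For Bernoulli(p), Fisher information is I(p) = 1/(p*(1-p)).
p = 0.61, 1-p = 0.39.
p*(1-p) = 0.2379.
I(p) = 1/0.2379 = 4.2034

4.2034


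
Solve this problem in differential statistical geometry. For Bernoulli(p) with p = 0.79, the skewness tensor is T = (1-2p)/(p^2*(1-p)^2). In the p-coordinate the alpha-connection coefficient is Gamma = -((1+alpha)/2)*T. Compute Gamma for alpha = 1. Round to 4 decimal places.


Skewness (Amari-Chentsov) tensor: T = (1-2p)/(p^2*(1-p)^2).
p = 0.79, 1-2p = -0.58, p^2 = 0.6241, (1-p)^2 = 0.0441.
T = -0.58/(0.6241 * 0.0441) = -21.07343.
In the p-coordinate, Gamma^(alpha) = Gamma^(0) - (alpha/2)*T with Gamma^(0) = (1/2)*g'(p) = -T/2,
so Gamma^(alpha) = -((1+alpha)/2)*T.
alpha = 1, -(1+alpha)/2 = -1.0.
Gamma = -1.0 * -21.07343 = 21.0734

21.0734


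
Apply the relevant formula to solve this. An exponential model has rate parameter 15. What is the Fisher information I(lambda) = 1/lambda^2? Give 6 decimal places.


Fisher information for exponential: I(lambda) = 1/lambda^2.
lambda = 15, lambda^2 = 225.
I = 1/225 = 0.004444

0.004444


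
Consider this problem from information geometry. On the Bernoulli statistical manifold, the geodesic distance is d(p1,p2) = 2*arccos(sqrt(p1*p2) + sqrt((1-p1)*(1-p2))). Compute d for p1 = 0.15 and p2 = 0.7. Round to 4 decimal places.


Geodesic distance on Bernoulli manifold:
d(p1,p2) = 2*arccos(sqrt(p1*p2) + sqrt((1-p1)*(1-p2))).
sqrt(p1*p2) = sqrt(0.15*0.7) = 0.324037.
sqrt((1-p1)*(1-p2)) = sqrt(0.85*0.3) = 0.504975.
arg = 0.324037 + 0.504975 = 0.829012.
d = 2*arccos(0.829012) = 1.1869

1.1869


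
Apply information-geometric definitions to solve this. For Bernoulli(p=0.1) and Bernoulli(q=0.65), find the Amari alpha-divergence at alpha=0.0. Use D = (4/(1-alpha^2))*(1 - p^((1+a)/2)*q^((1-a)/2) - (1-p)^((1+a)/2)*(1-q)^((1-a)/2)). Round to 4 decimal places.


Amari alpha-divergence:
D = (4/(1-alpha^2))*(1 - p^((1+a)/2)*q^((1-a)/2) - (1-p)^((1+a)/2)*(1-q)^((1-a)/2)).
alpha = 0.0, p = 0.1, q = 0.65.
e1 = (1+alpha)/2 = 0.5, e2 = (1-alpha)/2 = 0.5.
t1 = p^e1 * q^e2 = 0.1^0.5 * 0.65^0.5 = 0.254951.
t2 = (1-p)^e1 * (1-q)^e2 = 0.9^0.5 * 0.35^0.5 = 0.561249.
4/(1-alpha^2) = 4.0.
D = 4.0*(1 - 0.254951 - 0.561249) = 0.7352

0.7352


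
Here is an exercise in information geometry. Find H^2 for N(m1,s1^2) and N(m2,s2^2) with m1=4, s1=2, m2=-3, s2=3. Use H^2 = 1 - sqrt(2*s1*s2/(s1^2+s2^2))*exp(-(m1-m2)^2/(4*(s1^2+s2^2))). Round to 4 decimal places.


Squared Hellinger distance for Gaussians:
H^2 = 1 - sqrt(2*s1*s2/(s1^2+s2^2)) * exp(-(m1-m2)^2/(4*(s1^2+s2^2))).
s1^2 = 4, s2^2 = 9, s1^2+s2^2 = 13.
sqrt(2*2*3/(13)) = 0.960769.
(m1-m2)^2 = (7)^2 = 49.
exp(-49/(4*13)) = exp(-0.942308) = 0.389727.
H^2 = 1 - 0.960769*0.389727 = 0.6256

0.6256


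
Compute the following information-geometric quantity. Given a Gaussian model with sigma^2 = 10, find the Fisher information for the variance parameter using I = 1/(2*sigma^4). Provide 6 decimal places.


Fisher information for variance: I(sigma^2) = 1/(2*sigma^4).
sigma^2 = 10, so sigma^4 = 100.
I = 1/(2*100) = 1/200 = 0.005000

0.005000


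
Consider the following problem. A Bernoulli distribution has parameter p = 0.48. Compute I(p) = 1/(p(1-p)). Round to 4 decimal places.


For Bernoulli(p), Fisher information is I(p) = 1/(p*(1-p)).
p = 0.48, 1-p = 0.52.
p*(1-p) = 0.2496.
I(p) = 1/0.2496 = 4.0064

4.0064


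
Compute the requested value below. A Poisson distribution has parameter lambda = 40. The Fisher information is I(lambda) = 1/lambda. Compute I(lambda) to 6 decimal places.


Fisher information for Poisson: I(lambda) = 1/lambda.
lambda = 40.
I(lambda) = 1/40 = 0.025000

0.025000


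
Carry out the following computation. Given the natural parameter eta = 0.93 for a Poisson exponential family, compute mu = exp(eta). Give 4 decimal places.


Expectation parameter for Poisson exponential family:
mu = exp(eta).
eta = 0.93.
mu = exp(0.93) = 2.5345

2.5345


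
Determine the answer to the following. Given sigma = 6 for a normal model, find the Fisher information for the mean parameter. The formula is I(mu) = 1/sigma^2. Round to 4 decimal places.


The Fisher information for the mean of a normal distribution is I(mu) = 1/sigma^2.
sigma = 6, so sigma^2 = 36.
I(mu) = 1/36 = 0.0278

0.0278


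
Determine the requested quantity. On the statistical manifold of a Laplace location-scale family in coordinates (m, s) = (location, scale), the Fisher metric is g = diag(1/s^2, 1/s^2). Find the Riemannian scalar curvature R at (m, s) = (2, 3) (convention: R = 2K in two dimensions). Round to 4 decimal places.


The metric has the form g = (A dm^2 + B ds^2)/s^2 with A = 1, B = 1.
Substitute u = sqrt(A/B)*m: g = B*(du^2 + ds^2)/s^2, i.e. B times the
Poincare upper half-plane metric, which has constant Gaussian curvature -1.
Scaling a 2D metric by a constant c divides the Gaussian curvature by c,
so K = -1/B = -1/(1) = -1.0000 everywhere (the point (m, s) = (2, 3) is irrelevant:
the curvature is constant).
Scalar curvature in dimension 2: R = 2K = -2/(1) = -2.0000.

-2.0000


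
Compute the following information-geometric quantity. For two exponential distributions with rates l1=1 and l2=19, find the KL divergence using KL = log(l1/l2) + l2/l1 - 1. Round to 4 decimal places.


KL divergence for exponential family:
KL = log(l1/l2) + l2/l1 - 1.
log(1/19) = -2.944439.
19/1 = 19.0.
KL = -2.944439 + 19.0 - 1 = 15.0556

15.0556


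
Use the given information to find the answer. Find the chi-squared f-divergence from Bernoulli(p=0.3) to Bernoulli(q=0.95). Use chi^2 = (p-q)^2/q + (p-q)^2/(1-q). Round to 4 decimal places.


Chi-squared divergence between Bernoulli distributions:
chi^2 = (p-q)^2/q + (p-q)^2/(1-q).
p = 0.3, q = 0.95, p-q = -0.65.
(p-q)^2 = 0.4225.
term1 = 0.4225/0.95 = 0.444737.
term2 = 0.4225/0.05 = 8.45.
chi^2 = 0.444737 + 8.45 = 8.8947

8.8947


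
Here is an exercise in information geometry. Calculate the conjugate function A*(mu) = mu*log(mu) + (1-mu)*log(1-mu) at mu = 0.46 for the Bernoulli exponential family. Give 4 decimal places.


Legendre transform for Bernoulli:
A*(mu) = mu*log(mu) + (1-mu)*log(1-mu).
mu = 0.46, 1-mu = 0.54.
mu*log(mu) = 0.46*log(0.46) = -0.357203.
(1-mu)*log(1-mu) = 0.54*log(0.54) = -0.332741.
A* = -0.357203 + -0.332741 = -0.6899

-0.6899


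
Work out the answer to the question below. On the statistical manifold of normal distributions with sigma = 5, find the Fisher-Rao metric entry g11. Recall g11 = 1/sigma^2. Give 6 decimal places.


For the 2-parameter normal family, the Fisher metric has:
  g11 = 1/sigma^2, g22 = 2/sigma^2.
sigma = 5, sigma^2 = 25.
g11 = 0.040000

0.040000


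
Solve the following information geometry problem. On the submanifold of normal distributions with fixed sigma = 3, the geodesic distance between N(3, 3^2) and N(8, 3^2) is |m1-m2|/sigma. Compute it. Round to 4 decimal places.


On the fixed-variance normal subfamily, geodesic distance = |m1-m2|/sigma.
|3 - 8| = 5.
sigma = 3.
d = 5/3 = 1.6667

1.6667


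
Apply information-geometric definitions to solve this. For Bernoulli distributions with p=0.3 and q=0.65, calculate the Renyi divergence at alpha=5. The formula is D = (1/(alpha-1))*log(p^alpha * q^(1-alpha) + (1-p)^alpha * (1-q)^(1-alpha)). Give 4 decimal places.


Renyi divergence of order alpha between Bernoulli distributions:
D = (1/(alpha-1))*log(p^alpha * q^(1-alpha) + (1-p)^alpha * (1-q)^(1-alpha)).
alpha = 5, p = 0.3, q = 0.65.
p^alpha * q^(1-alpha) = 0.3^5 * 0.65^-4 = 0.013613.
(1-p)^alpha * (1-q)^(1-alpha) = 0.7^5 * 0.35^-4 = 11.2.
sum = 0.013613 + 11.2 = 11.213613.
D = (1/4)*log(11.213613) = 0.6043

0.6043


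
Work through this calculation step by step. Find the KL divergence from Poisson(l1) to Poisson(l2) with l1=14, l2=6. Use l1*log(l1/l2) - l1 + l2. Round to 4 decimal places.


KL divergence for Poisson:
KL = l1*log(l1/l2) - l1 + l2.
l1 = 14, l2 = 6.
log(14/6) = 0.847298.
l1*log(l1/l2) = 14 * 0.847298 = 11.86217.
KL = 11.86217 - 14 + 6 = 3.8622

3.8622


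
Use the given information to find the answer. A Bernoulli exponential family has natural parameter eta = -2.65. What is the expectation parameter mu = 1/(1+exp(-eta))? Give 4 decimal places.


Dual coordinate (expectation parameter) for Bernoulli:
mu = 1/(1+exp(-eta)).
eta = -2.65.
exp(-eta) = exp(2.65) = 14.154039.
mu = 1/(1+14.154039) = 0.0660

0.0660


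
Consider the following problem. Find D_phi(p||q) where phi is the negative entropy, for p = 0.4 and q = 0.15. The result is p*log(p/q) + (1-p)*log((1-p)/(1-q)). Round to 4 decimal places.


Bregman divergence with negative entropy generator:
D = p*log(p/q) + (1-p)*log((1-p)/(1-q)).
p = 0.4, q = 0.15.
p*log(p/q) = 0.4*log(0.4/0.15) = 0.392332.
(1-p)*log((1-p)/(1-q)) = 0.6*log(0.6/0.85) = -0.208984.
D = 0.392332 + -0.208984 = 0.1833

0.1833


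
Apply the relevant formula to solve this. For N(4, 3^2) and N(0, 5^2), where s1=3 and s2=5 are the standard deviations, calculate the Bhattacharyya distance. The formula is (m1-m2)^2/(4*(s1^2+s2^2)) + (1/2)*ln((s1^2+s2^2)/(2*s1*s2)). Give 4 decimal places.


Bhattacharyya distance between two Gaussians:
DB = (m1-m2)^2/(4*(s1^2+s2^2)) + (1/2)*ln((s1^2+s2^2)/(2*s1*s2)).
(m1-m2)^2 = (4)^2 = 16.
s1^2+s2^2 = 9 + 25 = 34.
term1 = 16/136 = 0.117647.
term2 = 0.5*ln(34/30.0) = 0.062582.
DB = 0.117647 + 0.062582 = 0.1802

0.1802


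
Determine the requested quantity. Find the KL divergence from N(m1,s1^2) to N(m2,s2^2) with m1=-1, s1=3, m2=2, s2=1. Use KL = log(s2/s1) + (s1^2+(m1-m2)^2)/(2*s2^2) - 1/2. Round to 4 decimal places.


KL divergence between normal distributions:
KL = log(s2/s1) + (s1^2 + (m1-m2)^2)/(2*s2^2) - 1/2.
log(1/3) = -1.098612.
(3^2 + (-1-2)^2)/(2*1^2) = (9 + 9)/2 = 9.0.
KL = -1.098612 + 9.0 - 0.5 = 7.4014

7.4014


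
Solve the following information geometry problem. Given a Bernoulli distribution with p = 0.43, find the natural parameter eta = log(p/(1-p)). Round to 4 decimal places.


Natural parameter for Bernoulli: eta = log(p/(1-p)).
p = 0.43, 1-p = 0.57.
p/(1-p) = 0.754386.
eta = log(0.754386) = -0.2819

-0.2819


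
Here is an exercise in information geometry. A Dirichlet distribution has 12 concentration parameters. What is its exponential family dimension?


Exponential family dimension calculation:
Dirichlet with 12 components has 12 natural parameters.

12


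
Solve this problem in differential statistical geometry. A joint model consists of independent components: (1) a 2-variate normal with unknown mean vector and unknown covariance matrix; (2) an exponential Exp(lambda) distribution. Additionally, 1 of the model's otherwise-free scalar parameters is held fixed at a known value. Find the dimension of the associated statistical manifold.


The dimension of a statistical manifold equals the number of free
(independent) real parameters of the model. For a product of independent
blocks the parameter counts add.
- 2-variate normal: 2 (mean) + 2*3/2 = 3 (symmetric covariance) = 5.
- exponential (lambda): 1.
Total = 5 + 1 = 6.
1 parameter(s) fixed at known values: 6 - 1 = 5.
Dimension = 5

5


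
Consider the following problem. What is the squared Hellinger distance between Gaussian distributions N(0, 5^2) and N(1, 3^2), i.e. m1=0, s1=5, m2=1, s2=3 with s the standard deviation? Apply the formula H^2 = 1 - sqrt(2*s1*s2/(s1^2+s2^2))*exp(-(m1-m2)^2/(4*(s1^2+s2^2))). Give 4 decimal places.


Squared Hellinger distance for Gaussians:
H^2 = 1 - sqrt(2*s1*s2/(s1^2+s2^2)) * exp(-(m1-m2)^2/(4*(s1^2+s2^2))).
s1^2 = 25, s2^2 = 9, s1^2+s2^2 = 34.
sqrt(2*5*3/(34)) = 0.939336.
(m1-m2)^2 = (-1)^2 = 1.
exp(-1/(4*34)) = exp(-0.007353) = 0.992674.
H^2 = 1 - 0.939336*0.992674 = 0.0675

0.0675


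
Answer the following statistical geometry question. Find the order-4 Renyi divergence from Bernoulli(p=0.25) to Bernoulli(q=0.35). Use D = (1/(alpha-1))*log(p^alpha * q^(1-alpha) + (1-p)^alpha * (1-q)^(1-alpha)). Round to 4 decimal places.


Renyi divergence of order alpha between Bernoulli distributions:
D = (1/(alpha-1))*log(p^alpha * q^(1-alpha) + (1-p)^alpha * (1-q)^(1-alpha)).
alpha = 4, p = 0.25, q = 0.35.
p^alpha * q^(1-alpha) = 0.25^4 * 0.35^-3 = 0.091108.
(1-p)^alpha * (1-q)^(1-alpha) = 0.75^4 * 0.65^-3 = 1.152139.
sum = 0.091108 + 1.152139 = 1.243247.
D = (1/3)*log(1.243247) = 0.0726

0.0726


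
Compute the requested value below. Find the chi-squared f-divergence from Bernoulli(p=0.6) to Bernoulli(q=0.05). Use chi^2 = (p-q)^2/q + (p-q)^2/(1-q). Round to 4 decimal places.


Chi-squared divergence between Bernoulli distributions:
chi^2 = (p-q)^2/q + (p-q)^2/(1-q).
p = 0.6, q = 0.05, p-q = 0.55.
(p-q)^2 = 0.3025.
term1 = 0.3025/0.05 = 6.05.
term2 = 0.3025/0.95 = 0.318421.
chi^2 = 6.05 + 0.318421 = 6.3684

6.3684


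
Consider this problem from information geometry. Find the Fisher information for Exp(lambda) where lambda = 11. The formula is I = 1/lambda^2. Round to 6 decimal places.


Fisher information for exponential: I(lambda) = 1/lambda^2.
lambda = 11, lambda^2 = 121.
I = 1/121 = 0.008264

0.008264


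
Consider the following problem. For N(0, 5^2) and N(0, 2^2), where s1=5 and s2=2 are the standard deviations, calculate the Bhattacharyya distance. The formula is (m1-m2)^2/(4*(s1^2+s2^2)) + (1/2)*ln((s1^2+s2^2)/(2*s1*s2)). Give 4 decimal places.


Bhattacharyya distance between two Gaussians:
DB = (m1-m2)^2/(4*(s1^2+s2^2)) + (1/2)*ln((s1^2+s2^2)/(2*s1*s2)).
(m1-m2)^2 = (0)^2 = 0.
s1^2+s2^2 = 25 + 4 = 29.
term1 = 0/116 = 0.0.
term2 = 0.5*ln(29/20.0) = 0.185782.
DB = 0.0 + 0.185782 = 0.1858

0.1858


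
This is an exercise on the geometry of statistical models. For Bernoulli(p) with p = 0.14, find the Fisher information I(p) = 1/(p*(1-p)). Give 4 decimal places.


For Bernoulli(p), Fisher information is I(p) = 1/(p*(1-p)).
p = 0.14, 1-p = 0.86.
p*(1-p) = 0.1204.
I(p) = 1/0.1204 = 8.3056

8.3056


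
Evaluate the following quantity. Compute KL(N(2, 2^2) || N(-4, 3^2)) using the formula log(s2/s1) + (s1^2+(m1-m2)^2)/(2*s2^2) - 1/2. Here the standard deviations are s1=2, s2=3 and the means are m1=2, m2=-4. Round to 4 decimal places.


KL divergence between normal distributions:
KL = log(s2/s1) + (s1^2 + (m1-m2)^2)/(2*s2^2) - 1/2.
log(3/2) = 0.405465.
(2^2 + (2--4)^2)/(2*3^2) = (4 + 36)/18 = 2.222222.
KL = 0.405465 + 2.222222 - 0.5 = 2.1277

2.1277


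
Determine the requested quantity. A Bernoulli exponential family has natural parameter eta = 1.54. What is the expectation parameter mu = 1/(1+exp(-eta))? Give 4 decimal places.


Dual coordinate (expectation parameter) for Bernoulli:
mu = 1/(1+exp(-eta)).
eta = 1.54.
exp(-eta) = exp(-1.54) = 0.214381.
mu = 1/(1+0.214381) = 0.8235

0.8235


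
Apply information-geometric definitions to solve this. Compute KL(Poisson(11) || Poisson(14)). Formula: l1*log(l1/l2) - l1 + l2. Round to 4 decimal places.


KL divergence for Poisson:
KL = l1*log(l1/l2) - l1 + l2.
l1 = 11, l2 = 14.
log(11/14) = -0.241162.
l1*log(l1/l2) = 11 * -0.241162 = -2.652783.
KL = -2.652783 - 11 + 14 = 0.3472

0.3472


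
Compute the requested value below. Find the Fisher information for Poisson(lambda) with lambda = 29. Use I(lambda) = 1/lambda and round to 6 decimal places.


Fisher information for Poisson: I(lambda) = 1/lambda.
lambda = 29.
I(lambda) = 1/29 = 0.034483

0.034483


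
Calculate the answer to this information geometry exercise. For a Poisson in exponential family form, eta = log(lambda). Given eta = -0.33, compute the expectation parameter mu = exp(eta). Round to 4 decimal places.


Expectation parameter for Poisson exponential family:
mu = exp(eta).
eta = -0.33.
mu = exp(-0.33) = 0.7189

0.7189


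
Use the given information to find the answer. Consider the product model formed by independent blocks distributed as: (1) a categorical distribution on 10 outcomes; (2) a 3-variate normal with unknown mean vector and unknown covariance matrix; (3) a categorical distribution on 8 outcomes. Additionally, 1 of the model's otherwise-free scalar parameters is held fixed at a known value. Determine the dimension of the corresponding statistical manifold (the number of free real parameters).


The dimension of a statistical manifold equals the number of free
(independent) real parameters of the model. For a product of independent
blocks the parameter counts add.
- categorical on 10 outcomes (probabilities sum to 1): 10-1 = 9.
- 3-variate normal: 3 (mean) + 3*4/2 = 6 (symmetric covariance) = 9.
- categorical on 8 outcomes (probabilities sum to 1): 8-1 = 7.
Total = 9 + 9 + 7 = 25.
1 parameter(s) fixed at known values: 25 - 1 = 24.
Dimension = 24

24


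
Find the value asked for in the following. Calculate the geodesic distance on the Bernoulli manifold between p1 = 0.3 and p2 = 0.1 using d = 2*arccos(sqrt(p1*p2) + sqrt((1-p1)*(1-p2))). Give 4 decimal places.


Geodesic distance on Bernoulli manifold:
d(p1,p2) = 2*arccos(sqrt(p1*p2) + sqrt((1-p1)*(1-p2))).
sqrt(p1*p2) = sqrt(0.3*0.1) = 0.173205.
sqrt((1-p1)*(1-p2)) = sqrt(0.7*0.9) = 0.793725.
arg = 0.173205 + 0.793725 = 0.96693.
d = 2*arccos(0.96693) = 0.5158

0.5158


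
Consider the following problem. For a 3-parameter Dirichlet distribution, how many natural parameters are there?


Exponential family dimension calculation:
Dirichlet with 3 components has 3 natural parameters.

3


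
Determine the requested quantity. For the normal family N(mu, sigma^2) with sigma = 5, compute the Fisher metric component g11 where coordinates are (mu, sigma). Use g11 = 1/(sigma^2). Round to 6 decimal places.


For the 2-parameter normal family, the Fisher metric has:
  g11 = 1/sigma^2, g22 = 2/sigma^2.
sigma = 5, sigma^2 = 25.
g11 = 0.040000

0.040000


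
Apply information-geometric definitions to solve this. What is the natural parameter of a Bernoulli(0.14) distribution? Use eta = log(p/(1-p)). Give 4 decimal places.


Natural parameter for Bernoulli: eta = log(p/(1-p)).
p = 0.14, 1-p = 0.86.
p/(1-p) = 0.162791.
eta = log(0.162791) = -1.8153

-1.8153


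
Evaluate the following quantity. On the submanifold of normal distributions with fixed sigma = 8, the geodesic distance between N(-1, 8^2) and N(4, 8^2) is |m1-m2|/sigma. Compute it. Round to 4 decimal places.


On the fixed-variance normal subfamily, geodesic distance = |m1-m2|/sigma.
|-1 - 4| = 5.
sigma = 8.
d = 5/8 = 0.6250

0.6250


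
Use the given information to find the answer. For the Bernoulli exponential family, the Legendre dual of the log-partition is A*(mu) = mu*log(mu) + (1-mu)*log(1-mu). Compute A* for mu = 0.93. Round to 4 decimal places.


Legendre transform for Bernoulli:
A*(mu) = mu*log(mu) + (1-mu)*log(1-mu).
mu = 0.93, 1-mu = 0.07.
mu*log(mu) = 0.93*log(0.93) = -0.067491.
(1-mu)*log(1-mu) = 0.07*log(0.07) = -0.186148.
A* = -0.067491 + -0.186148 = -0.2536

-0.2536


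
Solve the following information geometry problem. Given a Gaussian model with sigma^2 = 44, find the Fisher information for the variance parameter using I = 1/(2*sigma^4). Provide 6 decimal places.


Fisher information for variance: I(sigma^2) = 1/(2*sigma^4).
sigma^2 = 44, so sigma^4 = 1936.
I = 1/(2*1936) = 1/3872 = 0.000258

0.000258


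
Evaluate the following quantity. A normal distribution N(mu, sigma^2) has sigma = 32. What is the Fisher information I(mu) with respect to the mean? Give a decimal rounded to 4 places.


The Fisher information for the mean of a normal distribution is I(mu) = 1/sigma^2.
sigma = 32, so sigma^2 = 1024.
I(mu) = 1/1024 = 0.0010

0.0010


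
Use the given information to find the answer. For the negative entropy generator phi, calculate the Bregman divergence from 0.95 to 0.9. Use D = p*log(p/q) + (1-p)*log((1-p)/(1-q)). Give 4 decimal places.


Bregman divergence with negative entropy generator:
D = p*log(p/q) + (1-p)*log((1-p)/(1-q)).
p = 0.95, q = 0.9.
p*log(p/q) = 0.95*log(0.95/0.9) = 0.051364.
(1-p)*log((1-p)/(1-q)) = 0.05*log(0.05/0.1) = -0.034657.
D = 0.051364 + -0.034657 = 0.0167

0.0167


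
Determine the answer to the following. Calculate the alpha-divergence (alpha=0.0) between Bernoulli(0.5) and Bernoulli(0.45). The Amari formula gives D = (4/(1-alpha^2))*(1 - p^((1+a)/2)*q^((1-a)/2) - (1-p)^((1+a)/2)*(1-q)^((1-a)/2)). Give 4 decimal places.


Amari alpha-divergence:
D = (4/(1-alpha^2))*(1 - p^((1+a)/2)*q^((1-a)/2) - (1-p)^((1+a)/2)*(1-q)^((1-a)/2)).
alpha = 0.0, p = 0.5, q = 0.45.
e1 = (1+alpha)/2 = 0.5, e2 = (1-alpha)/2 = 0.5.
t1 = p^e1 * q^e2 = 0.5^0.5 * 0.45^0.5 = 0.474342.
t2 = (1-p)^e1 * (1-q)^e2 = 0.5^0.5 * 0.55^0.5 = 0.524404.
4/(1-alpha^2) = 4.0.
D = 4.0*(1 - 0.474342 - 0.524404) = 0.0050

0.0050
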